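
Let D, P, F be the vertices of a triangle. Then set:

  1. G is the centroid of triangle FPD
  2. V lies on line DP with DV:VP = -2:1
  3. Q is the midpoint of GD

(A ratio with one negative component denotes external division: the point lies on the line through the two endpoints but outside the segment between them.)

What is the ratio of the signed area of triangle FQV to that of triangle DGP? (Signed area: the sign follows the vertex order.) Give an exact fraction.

Set D = (0, 0), P = (1, 0), F = (0, 1); any affine frame gives the same invariant.
1. G is the centroid of triangle FPD ⇒ G = (1/3, 1/3)
2. V lies on line DP with DV:VP = -2:1 ⇒ V = (2, 0)
3. Q is the midpoint of GD ⇒ Q = (1/6, 1/6)
2·[FQV] = 3/2, 2·[DGP] = -1/3
[FQV]:[DGP] = 3/2:-1/3 = -9/2

[FQV]:[DGP] = -9/2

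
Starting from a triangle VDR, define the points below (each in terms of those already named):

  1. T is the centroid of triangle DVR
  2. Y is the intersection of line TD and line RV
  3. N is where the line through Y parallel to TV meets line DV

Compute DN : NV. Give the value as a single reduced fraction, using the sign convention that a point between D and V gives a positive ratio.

Set V = (0, 0), D = (1, 0), R = (0, 1); any affine frame gives the same invariant.
1. T is the centroid of triangle DVR ⇒ T = (1/3, 1/3)
2. Y is the intersection of line TD and line RV ⇒ Y = (0, 1/2)
3. N is where the line through Y parallel to TV meets line DV ⇒ N = (-1/2, 0)
N = D + t·(V−D) with t = 3/2, so DN:NV = t:(1−t) = 3/2:-1/2

DN:NV = -3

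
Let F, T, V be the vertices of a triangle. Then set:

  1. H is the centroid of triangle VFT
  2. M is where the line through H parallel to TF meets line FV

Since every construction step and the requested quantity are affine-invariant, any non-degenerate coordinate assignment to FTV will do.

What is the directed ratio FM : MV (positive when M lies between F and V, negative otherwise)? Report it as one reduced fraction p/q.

FM:MV = 1/2

Work in coordinates with F = (0, 0), T = (1, 0), V = (0, 1).
1. H is the centroid of triangle VFT ⇒ H = (1/3, 1/3)
2. M is where the line through H parallel to TF meets line FV ⇒ M = (0, 1/3)
M = F + t·(V−F) with t = 1/3, so FM:MV = t:(1−t) = 1/3:2/3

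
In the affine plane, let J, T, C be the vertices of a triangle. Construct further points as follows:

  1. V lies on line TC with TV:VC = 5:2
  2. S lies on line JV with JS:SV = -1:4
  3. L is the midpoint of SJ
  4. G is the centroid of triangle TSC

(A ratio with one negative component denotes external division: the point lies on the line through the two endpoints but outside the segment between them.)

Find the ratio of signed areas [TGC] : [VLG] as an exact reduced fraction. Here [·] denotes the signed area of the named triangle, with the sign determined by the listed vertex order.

Choose coordinates J = (0, 0), T = (1, 0), C = (0, 1).
1. V lies on line TC with TV:VC = 5:2 ⇒ V = (2/7, 5/7)
2. S lies on line JV with JS:SV = -1:4 ⇒ S = (-2/21, -5/21)
3. L is the midpoint of SJ ⇒ L = (-1/21, -5/42)
4. G is the centroid of triangle TSC ⇒ G = (19/63, 16/63)
2·[TGC] = -4/9, 2·[VLG] = 1/6
[TGC]:[VLG] = -4/9:1/6 = -8/3

[TGC]:[VLG] = -8/3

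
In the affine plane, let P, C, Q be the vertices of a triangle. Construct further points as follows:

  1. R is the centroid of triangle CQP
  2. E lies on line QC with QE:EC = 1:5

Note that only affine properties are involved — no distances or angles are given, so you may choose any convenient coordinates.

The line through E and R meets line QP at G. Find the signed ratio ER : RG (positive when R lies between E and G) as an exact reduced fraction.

ER:RG = -1/2

Choose coordinates P = (0, 0), C = (1, 0), Q = (0, 1).
1. R is the centroid of triangle CQP ⇒ R = (1/3, 1/3)
2. E lies on line QC with QE:EC = 1:5 ⇒ E = (1/6, 5/6)
line ER meets QP at G = (0, 4/3)
R = E + t·(G−E) with t = -1, so ER:RG = -1:2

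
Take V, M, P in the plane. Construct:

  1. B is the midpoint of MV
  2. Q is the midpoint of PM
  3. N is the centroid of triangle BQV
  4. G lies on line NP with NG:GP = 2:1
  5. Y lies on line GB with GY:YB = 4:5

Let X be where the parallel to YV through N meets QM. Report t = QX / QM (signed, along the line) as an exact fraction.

t = 3/37

Work in coordinates with V = (0, 0), M = (1, 0), P = (0, 1).
1. B is the midpoint of MV ⇒ B = (1/2, 0)
2. Q is the midpoint of PM ⇒ Q = (1/2, 1/2)
3. N is the centroid of triangle BQV ⇒ N = (1/3, 1/6)
4. G lies on line NP with NG:GP = 2:1 ⇒ G = (1/9, 13/18)
5. Y lies on line GB with GY:YB = 4:5 ⇒ Y = (23/81, 65/162)
through N parallel to YV: direction (-23/81, -65/162); meets QM at X = (20/37, 17/37)
X = Q + t·(M−Q) with t = 3/37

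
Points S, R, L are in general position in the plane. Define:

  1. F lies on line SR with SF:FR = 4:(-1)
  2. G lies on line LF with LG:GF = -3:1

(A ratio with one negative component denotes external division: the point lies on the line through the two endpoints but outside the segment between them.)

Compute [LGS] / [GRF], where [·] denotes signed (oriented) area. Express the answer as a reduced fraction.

[LGS]:[GRF] = 12

Work in coordinates with S = (0, 0), R = (1, 0), L = (0, 1).
1. F lies on line SR with SF:FR = 4:(-1) ⇒ F = (4/3, 0)
2. G lies on line LF with LG:GF = -3:1 ⇒ G = (2, -1/2)
2·[LGS] = -2, 2·[GRF] = -1/6
[LGS]:[GRF] = -2:-1/6 = 12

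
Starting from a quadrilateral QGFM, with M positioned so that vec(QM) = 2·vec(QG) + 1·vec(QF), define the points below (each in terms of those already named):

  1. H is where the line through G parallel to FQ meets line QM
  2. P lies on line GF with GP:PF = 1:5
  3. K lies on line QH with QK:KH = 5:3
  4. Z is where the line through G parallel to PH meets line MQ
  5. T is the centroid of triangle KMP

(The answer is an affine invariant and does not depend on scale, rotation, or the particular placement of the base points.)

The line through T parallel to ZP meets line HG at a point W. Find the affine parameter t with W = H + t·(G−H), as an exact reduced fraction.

Assign Q = (0, 0), G = (1, 0), F = (0, 1), M = (2, 1) — the answer is frame-independent, so this choice is without loss of generality.
1. H is where the line through G parallel to FQ meets line QM ⇒ H = (1, 1/2)
2. P lies on line GF with GP:PF = 1:5 ⇒ P = (5/6, 1/6)
3. K lies on line QH with QK:KH = 5:3 ⇒ K = (5/8, 5/16)
4. Z is where the line through G parallel to PH meets line MQ ⇒ Z = (4/3, 2/3)
5. T is the centroid of triangle KMP ⇒ T = (83/72, 71/144)
through T parallel to ZP: direction (-1/2, -1/2); meets HG at W = (1, 49/144)
W = H + t·(G−H) with t = 23/72

t = 23/72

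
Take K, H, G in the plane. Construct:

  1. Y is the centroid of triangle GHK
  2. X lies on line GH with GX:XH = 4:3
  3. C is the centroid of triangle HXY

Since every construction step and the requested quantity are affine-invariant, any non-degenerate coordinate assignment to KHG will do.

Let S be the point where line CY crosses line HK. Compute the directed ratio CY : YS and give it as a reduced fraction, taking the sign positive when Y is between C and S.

CY:YS = -5/21

Choose coordinates K = (0, 0), H = (1, 0), G = (0, 1).
1. Y is the centroid of triangle GHK ⇒ Y = (1/3, 1/3)
2. X lies on line GH with GX:XH = 4:3 ⇒ X = (4/7, 3/7)
3. C is the centroid of triangle HXY ⇒ C = (40/63, 16/63)
line CY meets HK at S = (8/5, 0)
Y = C + t·(S−C) with t = -5/16, so CY:YS = -5/16:21/16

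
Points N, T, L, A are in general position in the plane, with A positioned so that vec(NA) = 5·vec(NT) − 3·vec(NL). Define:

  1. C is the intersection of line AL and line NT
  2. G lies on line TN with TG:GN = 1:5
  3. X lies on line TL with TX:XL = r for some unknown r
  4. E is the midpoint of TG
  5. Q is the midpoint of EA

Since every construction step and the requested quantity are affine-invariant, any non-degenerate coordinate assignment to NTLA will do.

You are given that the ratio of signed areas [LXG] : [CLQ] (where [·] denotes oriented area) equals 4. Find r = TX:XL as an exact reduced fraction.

r = -5/4

Assign N = (0, 0), T = (1, 0), L = (0, 1), A = (5, -3) — the answer is frame-independent, so this choice is without loss of generality.
1. C is the intersection of line AL and line NT ⇒ C = (5/4, 0)
2. G lies on line TN with TG:GN = 1:5 ⇒ G = (5/6, 0)
3. With TX:XL = r, write λ = r/(r+1) so X = T + λ·(L−T); X is affine-linear in λ
4. E is the midpoint of TG ⇒ E = (11/12, 0)
5. Q is the midpoint of EA ⇒ Q = (71/24, -3/2)
Every point depending on X is an affine combination of X and λ-independent points, so each such coordinate is linear in λ; the λ² term in each signed area is a multiple of (L−T)×(L−T) = 0, so 2·[LXG] and 2·[CLQ] are each linear in λ. Evaluating at λ=0 and λ=1:
  2·[LXG] = 1/6·λ − 1/6,   2·[CLQ] = 1/6
So [LXG]:[CLQ] = (1/6·λ − 1/6) / (1/6). Setting this equal to 4:
  1/6·λ − 1/6 = 4·(1/6)  ⇒  λ = 5
Then r = λ/(1−λ) = (5)/(-4) = -5/4. Check: with r = -5/4, X = (-4, 5) and [LXG]:[CLQ] = 4 as required.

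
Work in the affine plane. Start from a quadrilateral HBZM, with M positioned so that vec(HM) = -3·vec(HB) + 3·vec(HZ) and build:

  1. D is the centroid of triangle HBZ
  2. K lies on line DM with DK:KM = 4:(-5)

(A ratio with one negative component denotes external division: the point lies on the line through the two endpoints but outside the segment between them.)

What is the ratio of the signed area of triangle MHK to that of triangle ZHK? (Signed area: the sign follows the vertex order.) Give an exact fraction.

Work in coordinates with H = (0, 0), B = (1, 0), Z = (0, 1), M = (-3, 3).
1. D is the centroid of triangle HBZ ⇒ D = (1/3, 1/3)
2. K lies on line DM with DK:KM = 4:(-5) ⇒ K = (41/3, -31/3)
2·[MHK] = 10, 2·[ZHK] = 41/3
[MHK]:[ZHK] = 10:41/3 = 30/41

[MHK]:[ZHK] = 30/41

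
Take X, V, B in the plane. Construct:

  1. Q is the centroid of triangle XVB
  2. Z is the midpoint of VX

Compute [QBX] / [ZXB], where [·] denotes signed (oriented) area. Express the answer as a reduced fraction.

[QBX]:[ZXB] = -2/3

Set X = (0, 0), V = (1, 0), B = (0, 1); any affine frame gives the same invariant.
1. Q is the centroid of triangle XVB ⇒ Q = (1/3, 1/3)
2. Z is the midpoint of VX ⇒ Z = (1/2, 0)
2·[QBX] = 1/3, 2·[ZXB] = -1/2
[QBX]:[ZXB] = 1/3:-1/2 = -2/3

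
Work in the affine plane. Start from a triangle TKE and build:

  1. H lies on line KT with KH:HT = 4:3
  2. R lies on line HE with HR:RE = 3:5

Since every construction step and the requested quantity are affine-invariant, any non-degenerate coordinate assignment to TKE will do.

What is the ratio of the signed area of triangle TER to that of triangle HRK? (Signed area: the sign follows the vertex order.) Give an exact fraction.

[TER]:[HRK] = 5/4

Work in coordinates with T = (0, 0), K = (1, 0), E = (0, 1).
1. H lies on line KT with KH:HT = 4:3 ⇒ H = (3/7, 0)
2. R lies on line HE with HR:RE = 3:5 ⇒ R = (15/56, 3/8)
2·[TER] = -15/56, 2·[HRK] = -3/14
[TER]:[HRK] = -15/56:-3/14 = 5/4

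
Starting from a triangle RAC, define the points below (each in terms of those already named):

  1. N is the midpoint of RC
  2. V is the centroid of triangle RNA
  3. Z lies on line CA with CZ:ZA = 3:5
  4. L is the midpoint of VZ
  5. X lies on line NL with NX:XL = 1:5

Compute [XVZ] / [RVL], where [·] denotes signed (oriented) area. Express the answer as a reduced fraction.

[XVZ]:[RVL] = 40/21

Assign R = (0, 0), A = (1, 0), C = (0, 1) — the answer is frame-independent, so this choice is without loss of generality.
1. N is the midpoint of RC ⇒ N = (0, 1/2)
2. V is the centroid of triangle RNA ⇒ V = (1/3, 1/6)
3. Z lies on line CA with CZ:ZA = 3:5 ⇒ Z = (3/8, 5/8)
4. L is the midpoint of VZ ⇒ L = (17/48, 19/48)
5. X lies on line NL with NX:XL = 1:5 ⇒ X = (17/288, 139/288)
2·[XVZ] = 5/36, 2·[RVL] = 7/96
[XVZ]:[RVL] = 5/36:7/96 = 40/21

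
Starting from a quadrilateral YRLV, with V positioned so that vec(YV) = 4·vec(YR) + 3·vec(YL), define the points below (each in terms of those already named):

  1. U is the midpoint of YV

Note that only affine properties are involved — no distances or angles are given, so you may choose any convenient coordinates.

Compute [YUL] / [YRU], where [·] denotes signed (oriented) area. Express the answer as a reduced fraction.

[YUL]:[YRU] = 4/3

Set Y = (0, 0), R = (1, 0), L = (0, 1), V = (4, 3); any affine frame gives the same invariant.
1. U is the midpoint of YV ⇒ U = (2, 3/2)
2·[YUL] = 2, 2·[YRU] = 3/2
[YUL]:[YRU] = 2:3/2 = 4/3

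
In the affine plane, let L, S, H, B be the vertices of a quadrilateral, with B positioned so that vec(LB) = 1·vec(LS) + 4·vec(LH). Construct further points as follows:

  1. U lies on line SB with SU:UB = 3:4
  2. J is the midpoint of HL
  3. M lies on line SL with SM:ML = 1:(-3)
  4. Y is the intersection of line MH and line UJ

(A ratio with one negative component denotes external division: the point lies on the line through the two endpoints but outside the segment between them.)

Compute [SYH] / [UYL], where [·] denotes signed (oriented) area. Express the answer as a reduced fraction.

[SYH]:[UYL] = 7/29

Work in coordinates with L = (0, 0), S = (1, 0), H = (0, 1), B = (1, 4).
1. U lies on line SB with SU:UB = 3:4 ⇒ U = (1, 12/7)
2. J is the midpoint of HL ⇒ J = (0, 1/2)
3. M lies on line SL with SM:ML = 1:(-3) ⇒ M = (3/2, 0)
4. Y is the intersection of line MH and line UJ ⇒ Y = (21/79, 65/79)
2·[SYH] = 7/79, 2·[UYL] = 29/79
[SYH]:[UYL] = 7/79:29/79 = 7/29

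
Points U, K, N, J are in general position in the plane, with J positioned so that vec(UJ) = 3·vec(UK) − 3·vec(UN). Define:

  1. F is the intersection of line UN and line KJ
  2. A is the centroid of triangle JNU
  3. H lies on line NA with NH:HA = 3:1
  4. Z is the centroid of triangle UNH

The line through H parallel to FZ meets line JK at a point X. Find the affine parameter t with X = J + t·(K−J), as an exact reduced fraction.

Set U = (0, 0), K = (1, 0), N = (0, 1), J = (3, -3); any affine frame gives the same invariant.
1. F is the intersection of line UN and line KJ ⇒ F = (0, 3/2)
2. A is the centroid of triangle JNU ⇒ A = (1, -2/3)
3. H lies on line NA with NH:HA = 3:1 ⇒ H = (3/4, -1/4)
4. Z is the centroid of triangle UNH ⇒ Z = (1/4, 1/4)
through H parallel to FZ: direction (1/4, -5/4); meets JK at X = (4/7, 9/14)
X = J + t·(K−J) with t = 17/14

t = 17/14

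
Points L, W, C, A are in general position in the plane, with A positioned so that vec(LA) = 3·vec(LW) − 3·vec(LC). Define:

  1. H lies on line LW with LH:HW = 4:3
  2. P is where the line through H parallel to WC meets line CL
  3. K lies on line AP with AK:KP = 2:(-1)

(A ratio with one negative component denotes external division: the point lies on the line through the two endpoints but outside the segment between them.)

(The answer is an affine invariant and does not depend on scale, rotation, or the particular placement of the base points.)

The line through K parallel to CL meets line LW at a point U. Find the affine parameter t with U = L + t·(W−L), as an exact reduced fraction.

Assign L = (0, 0), W = (1, 0), C = (0, 1), A = (3, -3) — the answer is frame-independent, so this choice is without loss of generality.
1. H lies on line LW with LH:HW = 4:3 ⇒ H = (4/7, 0)
2. P is where the line through H parallel to WC meets line CL ⇒ P = (0, 4/7)
3. K lies on line AP with AK:KP = 2:(-1) ⇒ K = (-3, 29/7)
through K parallel to CL: direction (0, -1); meets LW at U = (-3, 0)
U = L + t·(W−L) with t = -3

t = -3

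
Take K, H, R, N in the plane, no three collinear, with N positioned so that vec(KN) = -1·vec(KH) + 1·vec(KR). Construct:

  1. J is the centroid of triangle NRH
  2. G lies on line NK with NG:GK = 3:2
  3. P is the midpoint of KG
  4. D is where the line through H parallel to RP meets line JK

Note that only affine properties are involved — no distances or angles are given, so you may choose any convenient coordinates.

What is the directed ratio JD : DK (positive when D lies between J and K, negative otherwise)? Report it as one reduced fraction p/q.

JD:DK = -7/6

Work in coordinates with K = (0, 0), H = (1, 0), R = (0, 1), N = (-1, 1).
1. J is the centroid of triangle NRH ⇒ J = (0, 2/3)
2. G lies on line NK with NG:GK = 3:2 ⇒ G = (-2/5, 2/5)
3. P is the midpoint of KG ⇒ P = (-1/5, 1/5)
4. D is where the line through H parallel to RP meets line JK ⇒ D = (0, -4)
D = J + t·(K−J) with t = 7, so JD:DK = t:(1−t) = 7:-6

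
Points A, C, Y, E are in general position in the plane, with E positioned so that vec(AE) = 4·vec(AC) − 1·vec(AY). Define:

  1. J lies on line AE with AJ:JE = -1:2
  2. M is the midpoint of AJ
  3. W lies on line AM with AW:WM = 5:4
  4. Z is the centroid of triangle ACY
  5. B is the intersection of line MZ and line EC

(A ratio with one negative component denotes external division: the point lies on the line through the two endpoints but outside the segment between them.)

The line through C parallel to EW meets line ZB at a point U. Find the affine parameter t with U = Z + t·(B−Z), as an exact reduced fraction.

Work in coordinates with A = (0, 0), C = (1, 0), Y = (0, 1), E = (4, -1).
1. J lies on line AE with AJ:JE = -1:2 ⇒ J = (-4, 1)
2. M is the midpoint of AJ ⇒ M = (-2, 1/2)
3. W lies on line AM with AW:WM = 5:4 ⇒ W = (-10/9, 5/18)
4. Z is the centroid of triangle ACY ⇒ Z = (1/3, 1/3)
5. B is the intersection of line MZ and line EC ⇒ B = (-1/11, 4/11)
through C parallel to EW: direction (-46/9, 23/18); meets ZB at U = (-3/5, 2/5)
U = Z + t·(B−Z) with t = 11/5

t = 11/5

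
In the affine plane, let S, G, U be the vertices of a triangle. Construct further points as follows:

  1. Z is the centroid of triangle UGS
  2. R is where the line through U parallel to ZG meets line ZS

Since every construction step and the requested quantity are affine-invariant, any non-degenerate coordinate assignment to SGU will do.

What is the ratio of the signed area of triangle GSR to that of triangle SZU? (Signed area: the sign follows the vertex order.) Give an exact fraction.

[GSR]:[SZU] = -2

Work in coordinates with S = (0, 0), G = (1, 0), U = (0, 1).
1. Z is the centroid of triangle UGS ⇒ Z = (1/3, 1/3)
2. R is where the line through U parallel to ZG meets line ZS ⇒ R = (2/3, 2/3)
2·[GSR] = -2/3, 2·[SZU] = 1/3
[GSR]:[SZU] = -2/3:1/3 = -2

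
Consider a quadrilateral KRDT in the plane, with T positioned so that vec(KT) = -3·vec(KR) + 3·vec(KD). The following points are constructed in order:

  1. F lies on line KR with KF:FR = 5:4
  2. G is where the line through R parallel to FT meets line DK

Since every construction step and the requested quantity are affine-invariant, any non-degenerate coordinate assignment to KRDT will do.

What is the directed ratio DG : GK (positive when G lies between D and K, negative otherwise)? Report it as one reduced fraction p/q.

Assign K = (0, 0), R = (1, 0), D = (0, 1), T = (-3, 3) — the answer is frame-independent, so this choice is without loss of generality.
1. F lies on line KR with KF:FR = 5:4 ⇒ F = (5/9, 0)
2. G is where the line through R parallel to FT meets line DK ⇒ G = (0, 27/32)
G = D + t·(K−D) with t = 5/32, so DG:GK = t:(1−t) = 5/32:27/32

DG:GK = 5/27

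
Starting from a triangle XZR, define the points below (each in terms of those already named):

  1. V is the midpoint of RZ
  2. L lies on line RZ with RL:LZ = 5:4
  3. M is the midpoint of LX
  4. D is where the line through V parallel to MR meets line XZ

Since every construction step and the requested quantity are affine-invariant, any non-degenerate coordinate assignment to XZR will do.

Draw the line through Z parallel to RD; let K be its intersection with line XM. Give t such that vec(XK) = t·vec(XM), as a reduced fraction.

Assign X = (0, 0), Z = (1, 0), R = (0, 1) — the answer is frame-independent, so this choice is without loss of generality.
1. V is the midpoint of RZ ⇒ V = (1/2, 1/2)
2. L lies on line RZ with RL:LZ = 5:4 ⇒ L = (5/9, 4/9)
3. M is the midpoint of LX ⇒ M = (5/18, 2/9)
4. D is where the line through V parallel to MR meets line XZ ⇒ D = (19/28, 0)
through Z parallel to RD: direction (19/28, -1); meets XM at K = (35/54, 14/27)
K = X + t·(M−X) with t = 7/3

t = 7/3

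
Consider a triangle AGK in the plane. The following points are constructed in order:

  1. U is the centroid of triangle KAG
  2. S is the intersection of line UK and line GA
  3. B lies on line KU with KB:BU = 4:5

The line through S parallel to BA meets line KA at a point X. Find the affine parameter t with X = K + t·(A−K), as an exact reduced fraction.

t = 27/8

Set A = (0, 0), G = (1, 0), K = (0, 1); any affine frame gives the same invariant.
1. U is the centroid of triangle KAG ⇒ U = (1/3, 1/3)
2. S is the intersection of line UK and line GA ⇒ S = (1/2, 0)
3. B lies on line KU with KB:BU = 4:5 ⇒ B = (4/27, 19/27)
through S parallel to BA: direction (-4/27, -19/27); meets KA at X = (0, -19/8)
X = K + t·(A−K) with t = 27/8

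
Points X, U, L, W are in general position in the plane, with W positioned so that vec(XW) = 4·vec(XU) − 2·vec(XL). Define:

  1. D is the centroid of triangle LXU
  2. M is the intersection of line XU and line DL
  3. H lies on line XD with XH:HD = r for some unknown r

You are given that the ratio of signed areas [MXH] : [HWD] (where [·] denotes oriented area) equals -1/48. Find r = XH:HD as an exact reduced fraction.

r = 1/4

Assign X = (0, 0), U = (1, 0), L = (0, 1), W = (4, -2) — the answer is frame-independent, so this choice is without loss of generality.
1. D is the centroid of triangle LXU ⇒ D = (1/3, 1/3)
2. M is the intersection of line XU and line DL ⇒ M = (1/2, 0)
3. With XH:HD = r, write λ = r/(r+1) so H = X + λ·(D−X); H is affine-linear in λ
Every point depending on H is an affine combination of H and λ-independent points, so each such coordinate is linear in λ; the λ² term in each signed area is a multiple of (D−X)×(D−X) = 0, so 2·[MXH] and 2·[HWD] are each linear in λ. Evaluating at λ=0 and λ=1:
  2·[MXH] = -1/6·λ,   2·[HWD] = -2·λ + 2
So [MXH]:[HWD] = (-1/6·λ) / (-2·λ + 2). Setting this equal to -1/48:
  -1/6·λ = -1/48·(-2·λ + 2)  ⇒  λ = 1/5
Then r = λ/(1−λ) = (1/5)/(4/5) = 1/4. Check: with r = 1/4, H = (1/15, 1/15) and [MXH]:[HWD] = -1/48 as required.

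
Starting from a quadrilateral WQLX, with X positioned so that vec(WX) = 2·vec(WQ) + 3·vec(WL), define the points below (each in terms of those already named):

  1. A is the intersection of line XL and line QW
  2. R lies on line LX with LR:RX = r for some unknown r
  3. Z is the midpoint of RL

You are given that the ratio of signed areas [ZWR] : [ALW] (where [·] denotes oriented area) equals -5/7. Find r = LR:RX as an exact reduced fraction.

r = 5/2

Choose coordinates W = (0, 0), Q = (1, 0), L = (0, 1), X = (2, 3).
1. A is the intersection of line XL and line QW ⇒ A = (-1, 0)
2. With LR:RX = r, write λ = r/(r+1) so R = L + λ·(X−L); R is affine-linear in λ
3. Z is the midpoint of RL ⇒ Z is an affine combination of earlier points and hence also affine-linear in λ
Every point depending on R is an affine combination of R and λ-independent points, so each such coordinate is linear in λ; the λ² term in each signed area is a multiple of (X−L)×(X−L) = 0, so 2·[ZWR] and 2·[ALW] are each linear in λ. Evaluating at λ=0 and λ=1:
  2·[ZWR] = λ,   2·[ALW] = -1
So [ZWR]:[ALW] = (λ) / (-1). Setting this equal to -5/7:
  λ = -5/7·(-1)  ⇒  λ = 5/7
Then r = λ/(1−λ) = (5/7)/(2/7) = 5/2. Check: with r = 5/2, R = (10/7, 17/7) and [ZWR]:[ALW] = -5/7 as required.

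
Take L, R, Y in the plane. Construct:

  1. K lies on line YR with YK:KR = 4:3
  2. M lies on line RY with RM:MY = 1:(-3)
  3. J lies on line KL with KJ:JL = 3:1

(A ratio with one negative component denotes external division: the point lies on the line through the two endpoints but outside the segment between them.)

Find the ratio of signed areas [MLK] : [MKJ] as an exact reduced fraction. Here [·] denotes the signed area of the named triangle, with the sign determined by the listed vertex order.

Work in coordinates with L = (0, 0), R = (1, 0), Y = (0, 1).
1. K lies on line YR with YK:KR = 4:3 ⇒ K = (4/7, 3/7)
2. M lies on line RY with RM:MY = 1:(-3) ⇒ M = (3/2, -1/2)
3. J lies on line KL with KJ:JL = 3:1 ⇒ J = (1/7, 3/28)
2·[MLK] = -13/14, 2·[MKJ] = 39/56
[MLK]:[MKJ] = -13/14:39/56 = -4/3

[MLK]:[MKJ] = -4/3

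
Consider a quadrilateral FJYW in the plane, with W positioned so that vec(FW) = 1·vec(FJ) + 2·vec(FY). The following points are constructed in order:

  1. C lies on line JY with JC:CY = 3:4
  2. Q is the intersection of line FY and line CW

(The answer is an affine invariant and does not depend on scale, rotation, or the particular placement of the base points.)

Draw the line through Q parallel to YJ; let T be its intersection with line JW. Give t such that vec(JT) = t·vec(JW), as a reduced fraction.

t = -4/3

Work in coordinates with F = (0, 0), J = (1, 0), Y = (0, 1), W = (1, 2).
1. C lies on line JY with JC:CY = 3:4 ⇒ C = (4/7, 3/7)
2. Q is the intersection of line FY and line CW ⇒ Q = (0, -5/3)
through Q parallel to YJ: direction (1, -1); meets JW at T = (1, -8/3)
T = J + t·(W−J) with t = -4/3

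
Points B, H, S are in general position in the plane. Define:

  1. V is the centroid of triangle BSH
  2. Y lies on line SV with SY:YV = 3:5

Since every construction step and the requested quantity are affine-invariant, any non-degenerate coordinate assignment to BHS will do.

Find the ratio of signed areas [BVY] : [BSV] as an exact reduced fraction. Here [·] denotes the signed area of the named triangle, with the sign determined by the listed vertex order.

[BVY]:[BSV] = -5/8

Assign B = (0, 0), H = (1, 0), S = (0, 1) — the answer is frame-independent, so this choice is without loss of generality.
1. V is the centroid of triangle BSH ⇒ V = (1/3, 1/3)
2. Y lies on line SV with SY:YV = 3:5 ⇒ Y = (1/8, 3/4)
2·[BVY] = 5/24, 2·[BSV] = -1/3
[BVY]:[BSV] = 5/24:-1/3 = -5/8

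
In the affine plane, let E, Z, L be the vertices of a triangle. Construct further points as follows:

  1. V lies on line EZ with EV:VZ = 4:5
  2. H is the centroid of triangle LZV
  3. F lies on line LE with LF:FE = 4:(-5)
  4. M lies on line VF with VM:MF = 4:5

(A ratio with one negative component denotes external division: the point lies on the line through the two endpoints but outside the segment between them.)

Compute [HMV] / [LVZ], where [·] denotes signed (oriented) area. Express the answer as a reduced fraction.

Work in coordinates with E = (0, 0), Z = (1, 0), L = (0, 1).
1. V lies on line EZ with EV:VZ = 4:5 ⇒ V = (4/9, 0)
2. H is the centroid of triangle LZV ⇒ H = (13/27, 1/3)
3. F lies on line LE with LF:FE = 4:(-5) ⇒ F = (0, 5)
4. M lies on line VF with VM:MF = 4:5 ⇒ M = (20/81, 20/9)
2·[HMV] = 4/27, 2·[LVZ] = 5/9
[HMV]:[LVZ] = 4/27:5/9 = 4/15

[HMV]:[LVZ] = 4/15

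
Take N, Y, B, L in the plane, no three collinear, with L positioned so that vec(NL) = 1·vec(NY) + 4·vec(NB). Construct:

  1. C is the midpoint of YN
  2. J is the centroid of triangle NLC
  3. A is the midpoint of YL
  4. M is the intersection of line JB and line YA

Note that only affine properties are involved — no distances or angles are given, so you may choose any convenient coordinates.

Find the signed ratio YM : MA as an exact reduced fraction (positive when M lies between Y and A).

Assign N = (0, 0), Y = (1, 0), B = (0, 1), L = (1, 4) — the answer is frame-independent, so this choice is without loss of generality.
1. C is the midpoint of YN ⇒ C = (1/2, 0)
2. J is the centroid of triangle NLC ⇒ J = (1/2, 4/3)
3. A is the midpoint of YL ⇒ A = (1, 2)
4. M is the intersection of line JB and line YA ⇒ M = (1, 5/3)
M = Y + t·(A−Y) with t = 5/6, so YM:MA = t:(1−t) = 5/6:1/6

YM:MA = 5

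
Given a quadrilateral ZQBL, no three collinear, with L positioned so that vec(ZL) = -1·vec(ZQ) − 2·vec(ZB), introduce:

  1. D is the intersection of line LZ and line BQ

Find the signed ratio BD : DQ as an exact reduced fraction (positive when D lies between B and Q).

BD:DQ = 1/2

Work in coordinates with Z = (0, 0), Q = (1, 0), B = (0, 1), L = (-1, -2).
1. D is the intersection of line LZ and line BQ ⇒ D = (1/3, 2/3)
D = B + t·(Q−B) with t = 1/3, so BD:DQ = t:(1−t) = 1/3:2/3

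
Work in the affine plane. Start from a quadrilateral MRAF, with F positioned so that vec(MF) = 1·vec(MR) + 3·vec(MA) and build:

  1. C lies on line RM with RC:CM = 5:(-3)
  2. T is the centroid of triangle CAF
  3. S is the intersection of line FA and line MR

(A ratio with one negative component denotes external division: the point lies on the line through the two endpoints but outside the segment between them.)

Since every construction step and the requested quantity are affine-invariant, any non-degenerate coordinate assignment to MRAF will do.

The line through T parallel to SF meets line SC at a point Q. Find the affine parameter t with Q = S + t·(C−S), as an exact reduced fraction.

t = 1/3

Choose coordinates M = (0, 0), R = (1, 0), A = (0, 1), F = (1, 3).
1. C lies on line RM with RC:CM = 5:(-3) ⇒ C = (-3/2, 0)
2. T is the centroid of triangle CAF ⇒ T = (-1/6, 4/3)
3. S is the intersection of line FA and line MR ⇒ S = (-1/2, 0)
through T parallel to SF: direction (3/2, 3); meets SC at Q = (-5/6, 0)
Q = S + t·(C−S) with t = 1/3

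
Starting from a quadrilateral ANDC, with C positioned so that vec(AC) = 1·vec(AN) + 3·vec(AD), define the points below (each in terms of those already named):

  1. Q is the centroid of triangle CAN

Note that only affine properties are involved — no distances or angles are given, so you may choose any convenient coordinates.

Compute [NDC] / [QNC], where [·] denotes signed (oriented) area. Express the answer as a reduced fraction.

Choose coordinates A = (0, 0), N = (1, 0), D = (0, 1), C = (1, 3).
1. Q is the centroid of triangle CAN ⇒ Q = (2/3, 1)
2·[NDC] = -3, 2·[QNC] = 1
[NDC]:[QNC] = -3:1 = -3

[NDC]:[QNC] = -3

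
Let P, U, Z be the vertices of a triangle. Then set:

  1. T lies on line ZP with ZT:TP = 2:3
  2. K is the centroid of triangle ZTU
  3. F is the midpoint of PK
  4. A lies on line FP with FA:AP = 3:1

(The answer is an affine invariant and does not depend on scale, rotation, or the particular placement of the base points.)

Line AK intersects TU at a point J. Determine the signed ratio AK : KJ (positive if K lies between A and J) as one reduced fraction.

Assign P = (0, 0), U = (1, 0), Z = (0, 1) — the answer is frame-independent, so this choice is without loss of generality.
1. T lies on line ZP with ZT:TP = 2:3 ⇒ T = (0, 3/5)
2. K is the centroid of triangle ZTU ⇒ K = (1/3, 8/15)
3. F is the midpoint of PK ⇒ F = (1/6, 4/15)
4. A lies on line FP with FA:AP = 3:1 ⇒ A = (1/24, 1/15)
line AK meets TU at J = (3/11, 24/55)
K = A + t·(J−A) with t = 77/61, so AK:KJ = 77/61:-16/61

AK:KJ = -77/16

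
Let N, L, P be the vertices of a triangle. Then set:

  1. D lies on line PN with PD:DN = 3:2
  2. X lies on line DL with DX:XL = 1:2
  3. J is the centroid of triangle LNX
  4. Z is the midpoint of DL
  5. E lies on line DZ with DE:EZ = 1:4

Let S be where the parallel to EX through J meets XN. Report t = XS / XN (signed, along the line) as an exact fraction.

Work in coordinates with N = (0, 0), L = (1, 0), P = (0, 1).
1. D lies on line PN with PD:DN = 3:2 ⇒ D = (0, 2/5)
2. X lies on line DL with DX:XL = 1:2 ⇒ X = (1/3, 4/15)
3. J is the centroid of triangle LNX ⇒ J = (4/9, 4/45)
4. Z is the midpoint of DL ⇒ Z = (1/2, 1/5)
5. E lies on line DZ with DE:EZ = 1:4 ⇒ E = (1/10, 9/25)
through J parallel to EX: direction (7/30, -7/75); meets XN at S = (2/9, 8/45)
S = X + t·(N−X) with t = 1/3

t = 1/3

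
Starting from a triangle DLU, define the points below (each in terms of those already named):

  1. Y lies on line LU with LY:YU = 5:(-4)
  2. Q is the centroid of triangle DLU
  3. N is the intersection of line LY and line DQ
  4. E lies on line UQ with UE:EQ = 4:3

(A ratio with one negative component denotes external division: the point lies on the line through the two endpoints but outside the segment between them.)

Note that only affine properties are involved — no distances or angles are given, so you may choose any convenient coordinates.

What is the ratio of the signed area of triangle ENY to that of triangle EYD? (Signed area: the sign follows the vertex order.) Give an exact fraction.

Choose coordinates D = (0, 0), L = (1, 0), U = (0, 1).
1. Y lies on line LU with LY:YU = 5:(-4) ⇒ Y = (-4, 5)
2. Q is the centroid of triangle DLU ⇒ Q = (1/3, 1/3)
3. N is the intersection of line LY and line DQ ⇒ N = (1/2, 1/2)
4. E lies on line UQ with UE:EQ = 4:3 ⇒ E = (4/21, 13/21)
2·[ENY] = 6/7, 2·[EYD] = 24/7
[ENY]:[EYD] = 6/7:24/7 = 1/4

[ENY]:[EYD] = 1/4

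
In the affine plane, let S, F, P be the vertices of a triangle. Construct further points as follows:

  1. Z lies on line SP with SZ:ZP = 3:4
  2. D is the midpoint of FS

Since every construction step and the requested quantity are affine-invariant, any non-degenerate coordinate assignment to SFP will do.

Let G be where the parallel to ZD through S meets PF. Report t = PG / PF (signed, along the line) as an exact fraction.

Assign S = (0, 0), F = (1, 0), P = (0, 1) — the answer is frame-independent, so this choice is without loss of generality.
1. Z lies on line SP with SZ:ZP = 3:4 ⇒ Z = (0, 3/7)
2. D is the midpoint of FS ⇒ D = (1/2, 0)
through S parallel to ZD: direction (1/2, -3/7); meets PF at G = (7, -6)
G = P + t·(F−P) with t = 7

t = 7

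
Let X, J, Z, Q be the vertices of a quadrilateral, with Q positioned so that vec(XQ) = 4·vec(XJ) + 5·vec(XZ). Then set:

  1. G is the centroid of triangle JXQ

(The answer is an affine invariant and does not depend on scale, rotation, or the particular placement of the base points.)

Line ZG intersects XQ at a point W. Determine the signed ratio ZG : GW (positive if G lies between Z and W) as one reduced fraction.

Set X = (0, 0), J = (1, 0), Z = (0, 1), Q = (4, 5); any affine frame gives the same invariant.
1. G is the centroid of triangle JXQ ⇒ G = (5/3, 5/3)
line ZG meets XQ at W = (20/17, 25/17)
G = Z + t·(W−Z) with t = 17/12, so ZG:GW = 17/12:-5/12

ZG:GW = -17/5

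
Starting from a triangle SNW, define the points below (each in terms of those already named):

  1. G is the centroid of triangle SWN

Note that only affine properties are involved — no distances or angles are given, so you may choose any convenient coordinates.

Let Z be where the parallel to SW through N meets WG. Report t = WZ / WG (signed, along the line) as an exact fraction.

Work in coordinates with S = (0, 0), N = (1, 0), W = (0, 1).
1. G is the centroid of triangle SWN ⇒ G = (1/3, 1/3)
through N parallel to SW: direction (0, 1); meets WG at Z = (1, -1)
Z = W + t·(G−W) with t = 3

t = 3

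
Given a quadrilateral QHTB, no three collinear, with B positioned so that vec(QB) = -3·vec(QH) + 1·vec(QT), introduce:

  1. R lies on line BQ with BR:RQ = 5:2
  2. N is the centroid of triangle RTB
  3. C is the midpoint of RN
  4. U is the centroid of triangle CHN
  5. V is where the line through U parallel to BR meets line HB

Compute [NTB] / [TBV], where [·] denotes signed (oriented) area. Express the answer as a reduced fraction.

Work in coordinates with Q = (0, 0), H = (1, 0), T = (0, 1), B = (-3, 1).
1. R lies on line BQ with BR:RQ = 5:2 ⇒ R = (-6/7, 2/7)
2. N is the centroid of triangle RTB ⇒ N = (-9/7, 16/21)
3. C is the midpoint of RN ⇒ C = (-15/14, 11/21)
4. U is the centroid of triangle CHN ⇒ U = (-19/42, 3/7)
5. V is where the line through U parallel to BR meets line HB ⇒ V = (1/3, 1/6)
2·[NTB] = 5/7, 2·[TBV] = 5/2
[NTB]:[TBV] = 5/7:5/2 = 2/7

[NTB]:[TBV] = 2/7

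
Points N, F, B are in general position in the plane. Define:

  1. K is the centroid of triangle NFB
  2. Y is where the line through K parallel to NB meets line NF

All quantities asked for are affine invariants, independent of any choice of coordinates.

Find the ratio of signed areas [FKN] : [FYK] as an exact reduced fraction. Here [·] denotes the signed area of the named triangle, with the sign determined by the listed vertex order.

Choose coordinates N = (0, 0), F = (1, 0), B = (0, 1).
1. K is the centroid of triangle NFB ⇒ K = (1/3, 1/3)
2. Y is where the line through K parallel to NB meets line NF ⇒ Y = (1/3, 0)
2·[FKN] = 1/3, 2·[FYK] = -2/9
[FKN]:[FYK] = 1/3:-2/9 = -3/2

[FKN]:[FYK] = -3/2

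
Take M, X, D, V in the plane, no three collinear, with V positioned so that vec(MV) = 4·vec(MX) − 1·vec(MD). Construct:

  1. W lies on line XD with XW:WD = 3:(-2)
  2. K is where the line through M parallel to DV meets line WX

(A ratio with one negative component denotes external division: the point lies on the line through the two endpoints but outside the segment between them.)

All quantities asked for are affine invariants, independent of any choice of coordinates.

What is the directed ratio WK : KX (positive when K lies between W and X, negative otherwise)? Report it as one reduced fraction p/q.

Work in coordinates with M = (0, 0), X = (1, 0), D = (0, 1), V = (4, -1).
1. W lies on line XD with XW:WD = 3:(-2) ⇒ W = (-2, 3)
2. K is where the line through M parallel to DV meets line WX ⇒ K = (2, -1)
K = W + t·(X−W) with t = 4/3, so WK:KX = t:(1−t) = 4/3:-1/3

WK:KX = -4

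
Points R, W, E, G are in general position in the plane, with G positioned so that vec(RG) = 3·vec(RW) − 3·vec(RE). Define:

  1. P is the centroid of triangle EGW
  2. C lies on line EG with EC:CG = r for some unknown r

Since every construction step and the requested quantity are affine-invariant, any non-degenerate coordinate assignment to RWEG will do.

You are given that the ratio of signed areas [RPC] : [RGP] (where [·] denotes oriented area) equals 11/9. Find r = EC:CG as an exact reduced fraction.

Work in coordinates with R = (0, 0), W = (1, 0), E = (0, 1), G = (3, -3).
1. P is the centroid of triangle EGW ⇒ P = (4/3, -2/3)
2. With EC:CG = r, write λ = r/(r+1) so C = E + λ·(G−E); C is affine-linear in λ
Every point depending on C is an affine combination of C and λ-independent points, so each such coordinate is linear in λ; the λ² term in each signed area is a multiple of (G−E)×(G−E) = 0, so 2·[RPC] and 2·[RGP] are each linear in λ. Evaluating at λ=0 and λ=1:
  2·[RPC] = -10/3·λ + 4/3,   2·[RGP] = 2
So [RPC]:[RGP] = (-10/3·λ + 4/3) / (2). Setting this equal to 11/9:
  -10/3·λ + 4/3 = 11/9·(2)  ⇒  λ = -1/3
Then r = λ/(1−λ) = (-1/3)/(4/3) = -1/4. Check: with r = -1/4, C = (-1, 7/3) and [RPC]:[RGP] = 11/9 as required.

r = -1/4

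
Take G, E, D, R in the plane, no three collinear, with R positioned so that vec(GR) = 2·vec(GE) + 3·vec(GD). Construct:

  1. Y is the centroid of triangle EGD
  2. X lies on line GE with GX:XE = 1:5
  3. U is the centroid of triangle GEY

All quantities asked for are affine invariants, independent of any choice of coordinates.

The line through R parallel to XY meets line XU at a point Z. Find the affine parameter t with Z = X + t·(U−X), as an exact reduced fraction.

t = 3/2

Set G = (0, 0), E = (1, 0), D = (0, 1), R = (2, 3); any affine frame gives the same invariant.
1. Y is the centroid of triangle EGD ⇒ Y = (1/3, 1/3)
2. X lies on line GE with GX:XE = 1:5 ⇒ X = (1/6, 0)
3. U is the centroid of triangle GEY ⇒ U = (4/9, 1/9)
through R parallel to XY: direction (1/6, 1/3); meets XU at Z = (7/12, 1/6)
Z = X + t·(U−X) with t = 3/2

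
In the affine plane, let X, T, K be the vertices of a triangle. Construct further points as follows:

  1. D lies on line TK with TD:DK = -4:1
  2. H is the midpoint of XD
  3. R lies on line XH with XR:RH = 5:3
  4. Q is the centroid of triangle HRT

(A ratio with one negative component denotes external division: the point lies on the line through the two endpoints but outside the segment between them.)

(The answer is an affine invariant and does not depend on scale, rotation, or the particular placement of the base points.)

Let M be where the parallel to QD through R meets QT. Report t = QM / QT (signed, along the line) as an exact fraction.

t = -11/19

Assign X = (0, 0), T = (1, 0), K = (0, 1) — the answer is frame-independent, so this choice is without loss of generality.
1. D lies on line TK with TD:DK = -4:1 ⇒ D = (-1/3, 4/3)
2. H is the midpoint of XD ⇒ H = (-1/6, 2/3)
3. R lies on line XH with XR:RH = 5:3 ⇒ R = (-5/48, 5/12)
4. Q is the centroid of triangle HRT ⇒ Q = (35/144, 13/36)
through R parallel to QD: direction (-83/144, 35/36); meets QT at M = (-89/456, 65/114)
M = Q + t·(T−Q) with t = -11/19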